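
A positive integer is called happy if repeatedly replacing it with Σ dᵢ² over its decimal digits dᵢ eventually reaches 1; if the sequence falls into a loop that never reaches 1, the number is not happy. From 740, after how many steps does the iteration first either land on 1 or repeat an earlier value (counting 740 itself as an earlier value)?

740 → 7² + 4² + 0² = 65
65 → 6² + 5² = 61
61 → 6² + 1² = 37
37 → 3² + 7² = 58
58 → 5² + 8² = 89
89 → 8² + 9² = 145
145 → 1² + 4² + 5² = 42
42 → 4² + 2² = 20
20 → 2² + 0² = 4
4 → 4² = 16
16 → 1² + 6² = 37  — 37 repeats.
That took 11 steps.

11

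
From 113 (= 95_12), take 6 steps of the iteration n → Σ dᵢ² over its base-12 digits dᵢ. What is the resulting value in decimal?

8

113 = (9,5)_12 → 106
106 = (8,10)_12 → 164
164 = (1,1,8)_12 → 66
66 = (5,6)_12 → 61
61 = (5,1)_12 → 26
26 = (2,2)_12 → 8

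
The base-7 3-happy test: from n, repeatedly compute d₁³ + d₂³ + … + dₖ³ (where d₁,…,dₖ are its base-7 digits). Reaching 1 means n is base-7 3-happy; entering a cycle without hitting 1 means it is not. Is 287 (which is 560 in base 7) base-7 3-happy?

not base-7 3-happy

287 = (5,6,0)_7 → 341
341 = (6,6,5)_7 → 557
557 = (1,4,2,4)_7 → 137
137 = (2,5,4)_7 → 197
197 = (4,0,1)_7 → 65
65 = (1,2,2)_7 → 17
17 = (2,3)_7 → 35
35 = (5,0)_7 → 125
125 = (2,3,6)_7 → 251
251 = (5,0,6)_7 → 341  — 341 already seen; the sequence cycles without reaching 1.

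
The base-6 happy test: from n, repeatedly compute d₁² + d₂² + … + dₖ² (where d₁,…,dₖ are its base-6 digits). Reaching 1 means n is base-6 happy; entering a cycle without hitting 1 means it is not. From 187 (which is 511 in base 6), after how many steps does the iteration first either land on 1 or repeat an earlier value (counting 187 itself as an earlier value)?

10

187 = (5,1,1)_6 → 5² + 1² + 1² = 27
27 = (4,3)_6 → 4² + 3² = 25
25 = (4,1)_6 → 4² + 1² = 17
17 = (2,5)_6 → 2² + 5² = 29
29 = (4,5)_6 → 4² + 5² = 41
41 = (1,0,5)_6 → 1² + 0² + 5² = 26
26 = (4,2)_6 → 4² + 2² = 20
20 = (3,2)_6 → 3² + 2² = 13
13 = (2,1)_6 → 2² + 1² = 5
5 = (5)_6 → 5² = 25  — 25 repeats.
That took 10 steps.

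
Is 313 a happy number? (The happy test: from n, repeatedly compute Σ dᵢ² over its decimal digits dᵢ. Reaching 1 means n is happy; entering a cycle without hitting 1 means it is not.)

313 → 3² + 1² + 3² = 9 + 1 + 9 = 19
19 → 1² + 9² = 1 + 81 = 82
82 → 8² + 2² = 64 + 4 = 68
68 → 6² + 8² = 36 + 64 = 100
100 → 1² + 0² + 0² = 1 + 0 + 0 = 1  — reached 1.

happy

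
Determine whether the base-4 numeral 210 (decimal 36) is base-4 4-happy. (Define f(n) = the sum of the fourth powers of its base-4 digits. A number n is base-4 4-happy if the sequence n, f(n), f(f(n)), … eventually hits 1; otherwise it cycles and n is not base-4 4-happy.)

36 = (2,1,0)_4 → 17
17 = (1,0,1)_4 → 2
2 = (2)_4 → 16
16 = (1,0,0)_4 → 1  — reached 1.

base-4 4-happy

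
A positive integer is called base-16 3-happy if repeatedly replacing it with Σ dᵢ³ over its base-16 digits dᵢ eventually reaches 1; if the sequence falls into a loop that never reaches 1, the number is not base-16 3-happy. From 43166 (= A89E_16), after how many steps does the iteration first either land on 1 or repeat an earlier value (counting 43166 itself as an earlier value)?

13

43166 = (10,8,9,14)_16 → 4985
4985 = (1,3,7,9)_16 → 1100
1100 = (4,4,12)_16 → 1856
1856 = (7,4,0)_16 → 407
407 = (1,9,7)_16 → 1073
1073 = (4,3,1)_16 → 92
92 = (5,12)_16 → 1853
1853 = (7,3,13)_16 → 2567
2567 = (10,0,7)_16 → 1343
1343 = (5,3,15)_16 → 3527
3527 = (13,12,7)_16 → 4268
4268 = (1,0,10,12)_16 → 2729
2729 = (10,10,9)_16 → 2729  — 2729 repeats.
That took 13 steps.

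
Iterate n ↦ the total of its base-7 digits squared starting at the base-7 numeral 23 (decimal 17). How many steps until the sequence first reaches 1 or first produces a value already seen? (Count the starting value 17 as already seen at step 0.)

17 = (2,3)_7 → 13
13 = (1,6)_7 → 37
37 = (5,2)_7 → 29
29 = (4,1)_7 → 17  — 17 repeats.
That took 4 steps.

4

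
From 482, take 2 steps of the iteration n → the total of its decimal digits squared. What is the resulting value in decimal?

482 → 84
84 → 80

80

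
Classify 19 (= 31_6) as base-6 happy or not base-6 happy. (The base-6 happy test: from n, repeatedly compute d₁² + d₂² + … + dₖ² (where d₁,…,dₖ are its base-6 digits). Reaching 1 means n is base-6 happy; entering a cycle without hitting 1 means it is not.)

19 = (3,1)_6 → 10
10 = (1,4)_6 → 17
17 = (2,5)_6 → 29
29 = (4,5)_6 → 41
41 = (1,0,5)_6 → 26
26 = (4,2)_6 → 20
20 = (3,2)_6 → 13
13 = (2,1)_6 → 5
5 = (5)_6 → 25
25 = (4,1)_6 → 17  — 17 already seen; the sequence cycles without reaching 1.

not base-6 happy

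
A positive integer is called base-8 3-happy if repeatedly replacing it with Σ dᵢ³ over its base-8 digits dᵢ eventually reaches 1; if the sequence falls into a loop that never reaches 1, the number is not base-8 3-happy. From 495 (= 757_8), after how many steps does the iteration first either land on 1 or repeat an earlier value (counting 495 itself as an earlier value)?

495 = (7,5,7)_8 → 7³ + 5³ + 7³ = 343 + 125 + 343 = 811
811 = (1,4,5,3)_8 → 1³ + 4³ + 5³ + 3³ = 1 + 64 + 125 + 27 = 217
217 = (3,3,1)_8 → 3³ + 3³ + 1³ = 27 + 27 + 1 = 55
55 = (6,7)_8 → 6³ + 7³ = 216 + 343 = 559
559 = (1,0,5,7)_8 → 1³ + 0³ + 5³ + 7³ = 1 + 0 + 125 + 343 = 469
469 = (7,2,5)_8 → 7³ + 2³ + 5³ = 343 + 8 + 125 = 476
476 = (7,3,4)_8 → 7³ + 3³ + 4³ = 343 + 27 + 64 = 434
434 = (6,6,2)_8 → 6³ + 6³ + 2³ = 216 + 216 + 8 = 440
440 = (6,7,0)_8 → 6³ + 7³ + 0³ = 216 + 343 + 0 = 559  — 559 repeats.
That took 9 steps.

9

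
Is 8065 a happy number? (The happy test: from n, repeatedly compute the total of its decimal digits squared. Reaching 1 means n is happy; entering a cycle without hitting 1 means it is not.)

8065 → 8² + 0² + 6² + 5² = 64 + 0 + 36 + 25 = 125
125 → 1² + 2² + 5² = 1 + 4 + 25 = 30
30 → 3² + 0² = 9 + 0 = 9
9 → 9² = 81
81 → 8² + 1² = 64 + 1 = 65
65 → 6² + 5² = 36 + 25 = 61
61 → 6² + 1² = 36 + 1 = 37
37 → 3² + 7² = 9 + 49 = 58
58 → 5² + 8² = 25 + 64 = 89
89 → 8² + 9² = 64 + 81 = 145
145 → 1² + 4² + 5² = 1 + 16 + 25 = 42
42 → 4² + 2² = 16 + 4 = 20
20 → 2² + 0² = 4 + 0 = 4
4 → 4² = 16
16 → 1² + 6² = 1 + 36 = 37  — 37 already seen; the sequence cycles without reaching 1.

not happy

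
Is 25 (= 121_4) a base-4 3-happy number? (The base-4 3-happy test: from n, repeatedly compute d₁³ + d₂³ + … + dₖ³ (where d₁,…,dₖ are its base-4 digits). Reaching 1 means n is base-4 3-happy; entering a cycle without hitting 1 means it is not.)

base-4 3-happy

25 = (1,2,1)_4 → 1³ + 2³ + 1³ = 1 + 8 + 1 = 10
10 = (2,2)_4 → 2³ + 2³ = 8 + 8 = 16
16 = (1,0,0)_4 → 1³ + 0³ + 0³ = 1 + 0 + 0 = 1  — reached 1.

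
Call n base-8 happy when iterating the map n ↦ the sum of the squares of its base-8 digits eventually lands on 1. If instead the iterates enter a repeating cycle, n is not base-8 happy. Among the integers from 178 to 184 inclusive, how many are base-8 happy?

178: 178 → 44 → 41 → 26 → 13 → 26  (repeats 26)
179: 179 → 49 → 37 → 41 → 26 → 13 → 26  (repeats 26)
180: 180 → 56 → 49 → 37 → 41 → 26 → 13 → 26  (repeats 26)
181: 181 → 65 → 2 → 4 → 16 → 4  (repeats 4)
182: 182 → 76 → 18 → 8 → 1  (reaches 1)
183: 183 → 89 → 11 → 10 → 5 → 25 → 10  (repeats 10)
184: 184 → 53 → 61 → 74 → 6 → 36 → 32 → 16 → 4 → 16  (repeats 16)
base-8 happy: 182

1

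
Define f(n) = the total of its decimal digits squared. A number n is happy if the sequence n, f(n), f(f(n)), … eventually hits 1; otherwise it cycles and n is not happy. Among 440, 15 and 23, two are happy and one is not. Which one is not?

440: 440 → 32 → 13 → 10 → 1  — reaches 1 (happy)
15: 15 → 26 → 40 → 16 → 37 → 58 → 89 → 145 → 42 → 20 → 4 → 16  — repeats 16 (not happy)
23: 23 → 13 → 10 → 1  — reaches 1 (happy)

15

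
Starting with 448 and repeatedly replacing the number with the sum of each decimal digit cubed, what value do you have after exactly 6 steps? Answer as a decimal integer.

448 → 640
640 → 280
280 → 520
520 → 133
133 → 55
55 → 250

250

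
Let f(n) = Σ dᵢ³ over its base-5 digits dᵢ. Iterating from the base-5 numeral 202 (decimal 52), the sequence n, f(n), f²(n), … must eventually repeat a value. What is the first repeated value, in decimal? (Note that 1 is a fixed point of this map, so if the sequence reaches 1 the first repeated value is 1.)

52 = (2,0,2)_5 → 2³ + 0³ + 2³ = 8 + 0 + 8 = 16
16 = (3,1)_5 → 3³ + 1³ = 27 + 1 = 28
28 = (1,0,3)_5 → 1³ + 0³ + 3³ = 1 + 0 + 27 = 28  — 28 already appeared earlier.

28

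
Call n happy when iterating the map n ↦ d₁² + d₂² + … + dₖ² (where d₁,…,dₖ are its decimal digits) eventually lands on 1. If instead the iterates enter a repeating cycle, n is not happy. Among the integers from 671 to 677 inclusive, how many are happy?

2

671: 671 → 86 → 100 → 1  — happy
672: 672 → 89 → 145 → 42 → 20 → 4 → 16 → 37 → 58 → 89  — not happy
673: 673 → 94 → 97 → 130 → 10 → 1  — happy
674: 674 → 101 → 2 → 4 → 16 → 37 → 58 → 89 → 145 → 42 → 20 → 4  — not happy
675: 675 → 110 → 2 → 4 → 16 → 37 → 58 → 89 → 145 → 42 → 20 → 4  — not happy
676: 676 → 121 → 6 → 36 → 45 → 41 → 17 → 50 → 25 → 29 → 85 → 89 → 145 → 42 → 20 → 4 → 16 → 37 → 58 → 89  — not happy
677: 677 → 134 → 26 → 40 → 16 → 37 → 58 → 89 → 145 → 42 → 20 → 4 → 16  — not happy
happy: 671, 673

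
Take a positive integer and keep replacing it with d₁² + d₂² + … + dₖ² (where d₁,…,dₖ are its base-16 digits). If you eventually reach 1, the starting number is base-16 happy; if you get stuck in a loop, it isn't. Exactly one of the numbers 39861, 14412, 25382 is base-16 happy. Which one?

39861: 39861 → 348 → 170 → 200 → 208 → 169 → 181 → 146 → 85 → 50 → 13 → 169  — repeats 169 (not base-16 happy)
14412: 14412 → 233 → 277 → 27 → 122 → 149 → 106 → 136 → 128 → 64 → 16 → 1  — reaches 1 (base-16 happy)
25382: 25382 → 85 → 50 → 13 → 169 → 181 → 146 → 85  — repeats 85 (not base-16 happy)

14412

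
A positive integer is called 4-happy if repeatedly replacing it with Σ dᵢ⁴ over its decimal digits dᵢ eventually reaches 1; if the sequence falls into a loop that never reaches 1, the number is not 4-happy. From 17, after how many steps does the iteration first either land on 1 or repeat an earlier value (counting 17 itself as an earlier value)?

17 → 1⁴ + 7⁴ = 2402
2402 → 2⁴ + 4⁴ + 0⁴ + 2⁴ = 288
288 → 2⁴ + 8⁴ + 8⁴ = 8208
8208 → 8⁴ + 2⁴ + 0⁴ + 8⁴ = 8208  — 8208 repeats.
That took 4 steps.

4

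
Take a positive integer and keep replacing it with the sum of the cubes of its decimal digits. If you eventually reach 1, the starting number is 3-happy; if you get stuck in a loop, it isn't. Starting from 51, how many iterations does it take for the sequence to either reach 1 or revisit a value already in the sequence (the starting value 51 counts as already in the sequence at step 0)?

11

51 → 5³ + 1³ = 126
126 → 1³ + 2³ + 6³ = 225
225 → 2³ + 2³ + 5³ = 141
141 → 1³ + 4³ + 1³ = 66
66 → 6³ + 6³ = 432
432 → 4³ + 3³ + 2³ = 99
99 → 9³ + 9³ = 1458
1458 → 1³ + 4³ + 5³ + 8³ = 702
702 → 7³ + 0³ + 2³ = 351
351 → 3³ + 5³ + 1³ = 153
153 → 1³ + 5³ + 3³ = 153  — 153 repeats.
That took 11 steps.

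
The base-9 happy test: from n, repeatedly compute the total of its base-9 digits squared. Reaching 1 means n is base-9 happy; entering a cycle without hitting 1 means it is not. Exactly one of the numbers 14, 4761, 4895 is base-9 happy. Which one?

4761

14: 14 → 26 → 68 → 74 → 68  — repeats 68 (not base-9 happy)
4761: 4761 → 101 → 9 → 1  — reaches 1 (base-9 happy)
4895: 4895 → 145 → 51 → 61 → 85 → 17 → 65 → 53 → 89 → 65  — repeats 65 (not base-9 happy)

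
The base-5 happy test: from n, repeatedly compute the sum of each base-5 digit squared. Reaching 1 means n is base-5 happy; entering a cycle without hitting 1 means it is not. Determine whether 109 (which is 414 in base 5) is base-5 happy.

base-5 happy

109 = (4,1,4)_5 → 4² + 1² + 4² = 16 + 1 + 16 = 33
33 = (1,1,3)_5 → 1² + 1² + 3² = 1 + 1 + 9 = 11
11 = (2,1)_5 → 2² + 1² = 4 + 1 = 5
5 = (1,0)_5 → 1² + 0² = 1 + 0 = 1  — reached 1.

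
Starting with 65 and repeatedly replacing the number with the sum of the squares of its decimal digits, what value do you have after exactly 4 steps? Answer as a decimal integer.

65 → 6² + 5² = 61
61 → 6² + 1² = 37
37 → 3² + 7² = 58
58 → 5² + 8² = 89

89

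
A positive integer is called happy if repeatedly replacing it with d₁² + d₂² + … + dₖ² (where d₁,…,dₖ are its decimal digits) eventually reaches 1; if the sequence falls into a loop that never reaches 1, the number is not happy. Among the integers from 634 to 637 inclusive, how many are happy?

2

634: 634 → 61 → 37 → 58 → 89 → 145 → 42 → 20 → 4 → 16 → 37  (repeats 37)
635: 635 → 70 → 49 → 97 → 130 → 10 → 1  (reaches 1)
636: 636 → 81 → 65 → 61 → 37 → 58 → 89 → 145 → 42 → 20 → 4 → 16 → 37  (repeats 37)
637: 637 → 94 → 97 → 130 → 10 → 1  (reaches 1)
happy: 635, 637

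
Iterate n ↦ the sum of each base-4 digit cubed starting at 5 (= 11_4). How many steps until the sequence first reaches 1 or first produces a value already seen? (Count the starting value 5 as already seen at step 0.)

3

5 = (1,1)_4 → 2
2 = (2)_4 → 8
8 = (2,0)_4 → 8  — 8 repeats.
That took 3 steps.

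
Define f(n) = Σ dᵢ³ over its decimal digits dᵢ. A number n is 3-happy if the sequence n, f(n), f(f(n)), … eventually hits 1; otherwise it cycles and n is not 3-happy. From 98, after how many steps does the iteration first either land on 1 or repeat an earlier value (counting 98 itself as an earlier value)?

4

98 → 1241
1241 → 74
74 → 407
407 → 407  — 407 repeats.
That took 4 steps.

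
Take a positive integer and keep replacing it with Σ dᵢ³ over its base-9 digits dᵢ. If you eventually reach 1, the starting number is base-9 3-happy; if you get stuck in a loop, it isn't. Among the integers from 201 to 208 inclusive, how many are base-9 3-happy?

201: 201 → 99 → 9 → 1  — base-9 3-happy
202: 202 → 136 → 218 → 232 → 694 → 638 → 1198 → 470 → 476 → 980 → 540 → 432 → 152 → 856 → 128 → 134 → 638  — not base-9 3-happy
203: 203 → 197 → 547 → 775 → 127 → 127  — not base-9 3-happy
204: 204 → 288 → 152 → 856 → 128 → 134 → 638 → 1198 → 470 → 476 → 980 → 540 → 432 → 152  — not base-9 3-happy
205: 205 → 415 → 127 → 127  — not base-9 3-happy
206: 206 → 584 → 856 → 128 → 134 → 638 → 1198 → 470 → 476 → 980 → 540 → 432 → 152 → 856  — not base-9 3-happy
207: 207 → 133 → 469 → 469  — not base-9 3-happy
208: 208 → 134 → 638 → 1198 → 470 → 476 → 980 → 540 → 432 → 152 → 856 → 128 → 134  — not base-9 3-happy
base-9 3-happy: 201

1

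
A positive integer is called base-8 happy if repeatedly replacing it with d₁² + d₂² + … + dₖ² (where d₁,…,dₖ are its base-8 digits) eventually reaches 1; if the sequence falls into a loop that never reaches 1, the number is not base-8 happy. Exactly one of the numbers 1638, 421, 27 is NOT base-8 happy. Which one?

1638

1638: 1638 → 62 → 85 → 30 → 45 → 50 → 40 → 25 → 10 → 5 → 25  — repeats 25 (not base-8 happy)
421: 421 → 77 → 27 → 18 → 8 → 1  — reaches 1 (base-8 happy)
27: 27 → 18 → 8 → 1  — reaches 1 (base-8 happy)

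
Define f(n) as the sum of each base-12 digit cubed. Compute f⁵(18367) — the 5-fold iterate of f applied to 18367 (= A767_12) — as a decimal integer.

18367 = (10,7,6,7)_12 → 10³ + 7³ + 6³ + 7³ = 1000 + 343 + 216 + 343 = 1902
1902 = (1,1,2,6)_12 → 1³ + 1³ + 2³ + 6³ = 1 + 1 + 8 + 216 = 226
226 = (1,6,10)_12 → 1³ + 6³ + 10³ = 1 + 216 + 1000 = 1217
1217 = (8,5,5)_12 → 8³ + 5³ + 5³ = 512 + 125 + 125 = 762
762 = (5,3,6)_12 → 5³ + 3³ + 6³ = 125 + 27 + 216 = 368

368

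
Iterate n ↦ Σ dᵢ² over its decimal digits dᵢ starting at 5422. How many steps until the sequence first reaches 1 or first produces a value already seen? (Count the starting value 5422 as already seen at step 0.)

5

5422 → 5² + 4² + 2² + 2² = 25 + 16 + 4 + 4 = 49
49 → 4² + 9² = 16 + 81 = 97
97 → 9² + 7² = 81 + 49 = 130
130 → 1² + 3² + 0² = 1 + 9 + 0 = 10
10 → 1² + 0² = 1 + 0 = 1  — reached 1.
That took 5 steps.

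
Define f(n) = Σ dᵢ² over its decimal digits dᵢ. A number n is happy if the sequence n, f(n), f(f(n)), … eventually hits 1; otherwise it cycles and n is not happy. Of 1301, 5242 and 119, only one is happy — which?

1301: 1301 → 11 → 2 → 4 → 16 → 37 → 58 → 89 → 145 → 42 → 20 → 4  — repeats 4 (not happy)
5242: 5242 → 49 → 97 → 130 → 10 → 1  — reaches 1 (happy)
119: 119 → 83 → 73 → 58 → 89 → 145 → 42 → 20 → 4 → 16 → 37 → 58  — repeats 58 (not happy)

5242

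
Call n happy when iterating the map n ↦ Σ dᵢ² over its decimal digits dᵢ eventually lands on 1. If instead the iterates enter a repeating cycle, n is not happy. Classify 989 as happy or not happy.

happy

989 → 9² + 8² + 9² = 81 + 64 + 81 = 226
226 → 2² + 2² + 6² = 4 + 4 + 36 = 44
44 → 4² + 4² = 16 + 16 = 32
32 → 3² + 2² = 9 + 4 = 13
13 → 1² + 3² = 1 + 9 = 10
10 → 1² + 0² = 1 + 0 = 1  — reached 1.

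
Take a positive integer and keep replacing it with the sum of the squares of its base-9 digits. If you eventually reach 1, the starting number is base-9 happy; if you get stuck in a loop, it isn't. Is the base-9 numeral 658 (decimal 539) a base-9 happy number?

539 = (6,5,8)_9 → 6² + 5² + 8² = 36 + 25 + 64 = 125
125 = (1,4,8)_9 → 1² + 4² + 8² = 1 + 16 + 64 = 81
81 = (1,0,0)_9 → 1² + 0² + 0² = 1 + 0 + 0 = 1  — reached 1.

base-9 happy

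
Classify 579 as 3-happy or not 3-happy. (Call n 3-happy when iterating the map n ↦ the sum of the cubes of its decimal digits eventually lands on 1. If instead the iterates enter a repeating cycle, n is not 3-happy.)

579 → 5³ + 7³ + 9³ = 125 + 343 + 729 = 1197
1197 → 1³ + 1³ + 9³ + 7³ = 1 + 1 + 729 + 343 = 1074
1074 → 1³ + 0³ + 7³ + 4³ = 1 + 0 + 343 + 64 = 408
408 → 4³ + 0³ + 8³ = 64 + 0 + 512 = 576
576 → 5³ + 7³ + 6³ = 125 + 343 + 216 = 684
684 → 6³ + 8³ + 4³ = 216 + 512 + 64 = 792
792 → 7³ + 9³ + 2³ = 343 + 729 + 8 = 1080
1080 → 1³ + 0³ + 8³ + 0³ = 1 + 0 + 512 + 0 = 513
513 → 5³ + 1³ + 3³ = 125 + 1 + 27 = 153
153 → 1³ + 5³ + 3³ = 1 + 125 + 27 = 153  — 153 already seen; the sequence cycles without reaching 1.

not 3-happy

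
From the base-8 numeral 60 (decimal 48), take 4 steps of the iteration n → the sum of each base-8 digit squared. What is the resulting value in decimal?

4

48 = (6,0)_8 → 6² + 0² = 36 + 0 = 36
36 = (4,4)_8 → 4² + 4² = 16 + 16 = 32
32 = (4,0)_8 → 4² + 0² = 16 + 0 = 16
16 = (2,0)_8 → 2² + 0² = 4 + 0 = 4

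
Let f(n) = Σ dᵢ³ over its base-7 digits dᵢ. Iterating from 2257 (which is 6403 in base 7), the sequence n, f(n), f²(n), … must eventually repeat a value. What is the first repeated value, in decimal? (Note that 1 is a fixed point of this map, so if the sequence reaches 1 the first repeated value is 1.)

1

2257 = (6,4,0,3)_7 → 6³ + 4³ + 0³ + 3³ = 216 + 64 + 0 + 27 = 307
307 = (6,1,6)_7 → 6³ + 1³ + 6³ = 216 + 1 + 216 = 433
433 = (1,1,5,6)_7 → 1³ + 1³ + 5³ + 6³ = 1 + 1 + 125 + 216 = 343
343 = (1,0,0,0)_7 → 1³ + 0³ + 0³ + 0³ = 1 + 0 + 0 + 0 = 1  — reached the fixed point 1.
1 → 1, so 1 is the first repeated value.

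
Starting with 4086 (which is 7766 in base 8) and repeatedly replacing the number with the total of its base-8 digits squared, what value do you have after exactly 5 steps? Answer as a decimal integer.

25

4086 = (7,7,6,6)_8 → 7² + 7² + 6² + 6² = 170
170 = (2,5,2)_8 → 2² + 5² + 2² = 33
33 = (4,1)_8 → 4² + 1² = 17
17 = (2,1)_8 → 2² + 1² = 5
5 = (5)_8 → 5² = 25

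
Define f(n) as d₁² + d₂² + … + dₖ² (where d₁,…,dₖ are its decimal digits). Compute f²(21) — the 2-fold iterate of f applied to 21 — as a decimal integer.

25

21 → 2² + 1² = 4 + 1 = 5
5 → 5² = 25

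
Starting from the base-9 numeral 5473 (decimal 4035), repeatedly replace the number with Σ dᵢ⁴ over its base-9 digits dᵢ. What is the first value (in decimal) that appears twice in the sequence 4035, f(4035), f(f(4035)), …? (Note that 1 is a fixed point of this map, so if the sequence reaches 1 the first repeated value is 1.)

4035 = (5,4,7,3)_9 → 5⁴ + 4⁴ + 7⁴ + 3⁴ = 625 + 256 + 2401 + 81 = 3363
3363 = (4,5,4,6)_9 → 4⁴ + 5⁴ + 4⁴ + 6⁴ = 256 + 625 + 256 + 1296 = 2433
2433 = (3,3,0,3)_9 → 3⁴ + 3⁴ + 0⁴ + 3⁴ = 81 + 81 + 0 + 81 = 243
243 = (3,0,0)_9 → 3⁴ + 0⁴ + 0⁴ = 81 + 0 + 0 = 81
81 = (1,0,0)_9 → 1⁴ + 0⁴ + 0⁴ = 1 + 0 + 0 = 1  — reached the fixed point 1.
1 → 1, so 1 is the first repeated value.

1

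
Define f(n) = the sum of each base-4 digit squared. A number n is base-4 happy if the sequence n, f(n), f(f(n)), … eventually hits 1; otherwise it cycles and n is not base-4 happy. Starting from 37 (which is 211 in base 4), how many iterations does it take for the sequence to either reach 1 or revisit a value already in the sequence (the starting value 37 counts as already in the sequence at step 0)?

37 = (2,1,1)_4 → 2² + 1² + 1² = 6
6 = (1,2)_4 → 1² + 2² = 5
5 = (1,1)_4 → 1² + 1² = 2
2 = (2)_4 → 2² = 4
4 = (1,0)_4 → 1² + 0² = 1  — reached 1.
That took 5 steps.

5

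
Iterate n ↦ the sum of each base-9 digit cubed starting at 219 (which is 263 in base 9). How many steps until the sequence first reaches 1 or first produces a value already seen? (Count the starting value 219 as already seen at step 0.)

7

219 = (2,6,3)_9 → 2³ + 6³ + 3³ = 8 + 216 + 27 = 251
251 = (3,0,8)_9 → 3³ + 0³ + 8³ = 27 + 0 + 512 = 539
539 = (6,5,8)_9 → 6³ + 5³ + 8³ = 216 + 125 + 512 = 853
853 = (1,1,4,7)_9 → 1³ + 1³ + 4³ + 7³ = 1 + 1 + 64 + 343 = 409
409 = (5,0,4)_9 → 5³ + 0³ + 4³ = 125 + 0 + 64 = 189
189 = (2,3,0)_9 → 2³ + 3³ + 0³ = 8 + 27 + 0 = 35
35 = (3,8)_9 → 3³ + 8³ = 27 + 512 = 539  — 539 repeats.
That took 7 steps.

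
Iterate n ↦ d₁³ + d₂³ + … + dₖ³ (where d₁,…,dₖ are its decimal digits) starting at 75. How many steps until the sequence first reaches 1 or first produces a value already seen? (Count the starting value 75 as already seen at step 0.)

75 → 7³ + 5³ = 468
468 → 4³ + 6³ + 8³ = 792
792 → 7³ + 9³ + 2³ = 1080
1080 → 1³ + 0³ + 8³ + 0³ = 513
513 → 5³ + 1³ + 3³ = 153
153 → 1³ + 5³ + 3³ = 153  — 153 repeats.
That took 6 steps.

6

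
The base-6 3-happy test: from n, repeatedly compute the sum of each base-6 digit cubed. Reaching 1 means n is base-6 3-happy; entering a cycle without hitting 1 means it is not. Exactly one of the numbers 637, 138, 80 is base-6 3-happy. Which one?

80

637: 637 → 198 → 152 → 73 → 9 → 28 → 128 → 62 → 73  — repeats 73 (not base-6 3-happy)
138: 138 → 152 → 73 → 9 → 28 → 128 → 62 → 73  — repeats 73 (not base-6 3-happy)
80: 80 → 17 → 133 → 92 → 43 → 3 → 27 → 91 → 36 → 1  — reaches 1 (base-6 3-happy)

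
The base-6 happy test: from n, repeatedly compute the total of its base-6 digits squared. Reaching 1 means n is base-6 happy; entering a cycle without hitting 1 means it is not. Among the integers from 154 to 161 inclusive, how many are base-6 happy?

1

154: 154 → 33 → 34 → 41 → 26 → 20 → 13 → 5 → 25 → 17 → 29 → 41  (repeats 41)
155: 155 → 42 → 2 → 4 → 16 → 20 → 13 → 5 → 25 → 17 → 29 → 41 → 26 → 20  (repeats 20)
156: 156 → 20 → 13 → 5 → 25 → 17 → 29 → 41 → 26 → 20  (repeats 20)
157: 157 → 21 → 18 → 9 → 10 → 17 → 29 → 41 → 26 → 20 → 13 → 5 → 25 → 17  (repeats 17)
158: 158 → 24 → 16 → 20 → 13 → 5 → 25 → 17 → 29 → 41 → 26 → 20  (repeats 20)
159: 159 → 29 → 41 → 26 → 20 → 13 → 5 → 25 → 17 → 29  (repeats 29)
160: 160 → 36 → 1  (reaches 1)
161: 161 → 45 → 11 → 26 → 20 → 13 → 5 → 25 → 17 → 29 → 41 → 26  (repeats 26)
base-6 happy: 160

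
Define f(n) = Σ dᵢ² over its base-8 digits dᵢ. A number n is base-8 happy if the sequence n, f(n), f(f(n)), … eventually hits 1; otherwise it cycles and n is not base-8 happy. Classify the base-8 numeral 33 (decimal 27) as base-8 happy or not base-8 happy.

base-8 happy

27 = (3,3)_8 → 18
18 = (2,2)_8 → 8
8 = (1,0)_8 → 1  — reached 1.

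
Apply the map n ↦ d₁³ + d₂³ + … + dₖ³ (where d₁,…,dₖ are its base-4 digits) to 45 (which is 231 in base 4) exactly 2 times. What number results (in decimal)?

9

45 = (2,3,1)_4 → 2³ + 3³ + 1³ = 8 + 27 + 1 = 36
36 = (2,1,0)_4 → 2³ + 1³ + 0³ = 8 + 1 + 0 = 9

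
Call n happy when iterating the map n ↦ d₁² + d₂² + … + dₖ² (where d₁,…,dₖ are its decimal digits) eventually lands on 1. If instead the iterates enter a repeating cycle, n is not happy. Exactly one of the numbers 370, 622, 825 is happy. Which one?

622

370: 370 → 58 → 89 → 145 → 42 → 20 → 4 → 16 → 37 → 58  — repeats 58 (not happy)
622: 622 → 44 → 32 → 13 → 10 → 1  — reaches 1 (happy)
825: 825 → 93 → 90 → 81 → 65 → 61 → 37 → 58 → 89 → 145 → 42 → 20 → 4 → 16 → 37  — repeats 37 (not happy)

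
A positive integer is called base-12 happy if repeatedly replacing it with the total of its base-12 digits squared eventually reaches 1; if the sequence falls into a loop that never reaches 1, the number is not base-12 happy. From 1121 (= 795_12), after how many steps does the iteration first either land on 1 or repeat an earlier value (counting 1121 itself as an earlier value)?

1121 = (7,9,5)_12 → 7² + 9² + 5² = 49 + 81 + 25 = 155
155 = (1,0,11)_12 → 1² + 0² + 11² = 1 + 0 + 121 = 122
122 = (10,2)_12 → 10² + 2² = 100 + 4 = 104
104 = (8,8)_12 → 8² + 8² = 64 + 64 = 128
128 = (10,8)_12 → 10² + 8² = 100 + 64 = 164
164 = (1,1,8)_12 → 1² + 1² + 8² = 1 + 1 + 64 = 66
66 = (5,6)_12 → 5² + 6² = 25 + 36 = 61
61 = (5,1)_12 → 5² + 1² = 25 + 1 = 26
26 = (2,2)_12 → 2² + 2² = 4 + 4 = 8
8 = (8)_12 → 8² = 64
64 = (5,4)_12 → 5² + 4² = 25 + 16 = 41
41 = (3,5)_12 → 3² + 5² = 9 + 25 = 34
34 = (2,10)_12 → 2² + 10² = 4 + 100 = 104  — 104 repeats.
That took 13 steps.

13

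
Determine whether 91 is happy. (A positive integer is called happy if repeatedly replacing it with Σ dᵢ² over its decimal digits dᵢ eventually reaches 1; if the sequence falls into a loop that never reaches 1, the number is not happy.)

happy

91 → 9² + 1² = 81 + 1 = 82
82 → 8² + 2² = 64 + 4 = 68
68 → 6² + 8² = 36 + 64 = 100
100 → 1² + 0² + 0² = 1 + 0 + 0 = 1  — reached 1.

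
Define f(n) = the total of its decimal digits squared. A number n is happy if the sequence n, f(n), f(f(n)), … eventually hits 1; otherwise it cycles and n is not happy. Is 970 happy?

970 → 9² + 7² + 0² = 81 + 49 + 0 = 130
130 → 1² + 3² + 0² = 1 + 9 + 0 = 10
10 → 1² + 0² = 1 + 0 = 1  — reached 1.

happy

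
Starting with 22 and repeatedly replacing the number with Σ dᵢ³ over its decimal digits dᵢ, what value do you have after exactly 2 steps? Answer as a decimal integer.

22 → 2³ + 2³ = 8 + 8 = 16
16 → 1³ + 6³ = 1 + 216 = 217

217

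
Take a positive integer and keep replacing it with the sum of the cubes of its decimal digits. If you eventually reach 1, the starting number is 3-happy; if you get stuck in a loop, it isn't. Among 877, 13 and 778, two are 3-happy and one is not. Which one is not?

13

877: 877 → 1198 → 1243 → 100 → 1  — reaches 1 (3-happy)
13: 13 → 28 → 520 → 133 → 55 → 250 → 133  — repeats 133 (not 3-happy)
778: 778 → 1198 → 1243 → 100 → 1  — reaches 1 (3-happy)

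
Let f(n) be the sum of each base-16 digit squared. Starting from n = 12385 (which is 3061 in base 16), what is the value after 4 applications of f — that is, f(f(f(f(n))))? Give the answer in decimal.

169

12385 = (3,0,6,1)_16 → 3² + 0² + 6² + 1² = 9 + 0 + 36 + 1 = 46
46 = (2,14)_16 → 2² + 14² = 4 + 196 = 200
200 = (12,8)_16 → 12² + 8² = 144 + 64 = 208
208 = (13,0)_16 → 13² + 0² = 169 + 0 = 169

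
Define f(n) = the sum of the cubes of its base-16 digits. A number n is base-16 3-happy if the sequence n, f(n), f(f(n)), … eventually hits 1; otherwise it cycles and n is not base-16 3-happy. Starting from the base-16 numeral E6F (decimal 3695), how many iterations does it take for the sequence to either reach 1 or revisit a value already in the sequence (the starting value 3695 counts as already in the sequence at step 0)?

3695 = (14,6,15)_16 → 14³ + 6³ + 15³ = 6335
6335 = (1,8,11,15)_16 → 1³ + 8³ + 11³ + 15³ = 5219
5219 = (1,4,6,3)_16 → 1³ + 4³ + 6³ + 3³ = 308
308 = (1,3,4)_16 → 1³ + 3³ + 4³ = 92
92 = (5,12)_16 → 5³ + 12³ = 1853
1853 = (7,3,13)_16 → 7³ + 3³ + 13³ = 2567
2567 = (10,0,7)_16 → 10³ + 0³ + 7³ = 1343
1343 = (5,3,15)_16 → 5³ + 3³ + 15³ = 3527
3527 = (13,12,7)_16 → 13³ + 12³ + 7³ = 4268
4268 = (1,0,10,12)_16 → 1³ + 0³ + 10³ + 12³ = 2729
2729 = (10,10,9)_16 → 10³ + 10³ + 9³ = 2729  — 2729 repeats.
That took 11 steps.

11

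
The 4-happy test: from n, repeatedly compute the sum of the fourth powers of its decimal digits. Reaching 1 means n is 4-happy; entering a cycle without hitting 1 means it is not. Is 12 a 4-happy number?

not 4-happy

12 → 1⁴ + 2⁴ = 1 + 16 = 17
17 → 1⁴ + 7⁴ = 1 + 2401 = 2402
2402 → 2⁴ + 4⁴ + 0⁴ + 2⁴ = 16 + 256 + 0 + 16 = 288
288 → 2⁴ + 8⁴ + 8⁴ = 16 + 4096 + 4096 = 8208
8208 → 8⁴ + 2⁴ + 0⁴ + 8⁴ = 4096 + 16 + 0 + 4096 = 8208  — 8208 already seen; the sequence cycles without reaching 1.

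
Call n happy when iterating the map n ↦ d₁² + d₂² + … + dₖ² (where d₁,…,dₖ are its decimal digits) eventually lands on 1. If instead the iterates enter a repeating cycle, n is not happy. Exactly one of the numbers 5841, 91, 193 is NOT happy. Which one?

5841: 5841 → 106 → 37 → 58 → 89 → 145 → 42 → 20 → 4 → 16 → 37  — repeats 37 (not happy)
91: 91 → 82 → 68 → 100 → 1  — reaches 1 (happy)
193: 193 → 91 → 82 → 68 → 100 → 1  — reaches 1 (happy)

5841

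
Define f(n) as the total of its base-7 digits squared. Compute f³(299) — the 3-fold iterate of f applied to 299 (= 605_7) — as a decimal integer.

45

299 = (6,0,5)_7 → 6² + 0² + 5² = 61
61 = (1,1,5)_7 → 1² + 1² + 5² = 27
27 = (3,6)_7 → 3² + 6² = 45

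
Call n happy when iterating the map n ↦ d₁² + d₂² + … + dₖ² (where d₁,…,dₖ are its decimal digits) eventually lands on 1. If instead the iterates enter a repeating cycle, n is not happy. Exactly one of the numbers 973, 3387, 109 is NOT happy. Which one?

3387

973: 973 → 139 → 91 → 82 → 68 → 100 → 1  — reaches 1 (happy)
3387: 3387 → 131 → 11 → 2 → 4 → 16 → 37 → 58 → 89 → 145 → 42 → 20 → 4  — repeats 4 (not happy)
109: 109 → 82 → 68 → 100 → 1  — reaches 1 (happy)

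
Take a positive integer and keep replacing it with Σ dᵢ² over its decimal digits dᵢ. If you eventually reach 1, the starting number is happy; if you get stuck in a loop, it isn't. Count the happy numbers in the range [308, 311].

1

308: 308 → 73 → 58 → 89 → 145 → 42 → 20 → 4 → 16 → 37 → 58  — not happy
309: 309 → 90 → 81 → 65 → 61 → 37 → 58 → 89 → 145 → 42 → 20 → 4 → 16 → 37  — not happy
310: 310 → 10 → 1  — happy
311: 311 → 11 → 2 → 4 → 16 → 37 → 58 → 89 → 145 → 42 → 20 → 4  — not happy
happy: 310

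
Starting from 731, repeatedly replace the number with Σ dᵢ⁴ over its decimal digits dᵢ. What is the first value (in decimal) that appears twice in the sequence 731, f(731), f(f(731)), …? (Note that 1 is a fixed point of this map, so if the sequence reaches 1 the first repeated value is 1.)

731 → 7⁴ + 3⁴ + 1⁴ = 2401 + 81 + 1 = 2483
2483 → 2⁴ + 4⁴ + 8⁴ + 3⁴ = 16 + 256 + 4096 + 81 = 4449
4449 → 4⁴ + 4⁴ + 4⁴ + 9⁴ = 256 + 256 + 256 + 6561 = 7329
7329 → 7⁴ + 3⁴ + 2⁴ + 9⁴ = 2401 + 81 + 16 + 6561 = 9059
9059 → 9⁴ + 0⁴ + 5⁴ + 9⁴ = 6561 + 0 + 625 + 6561 = 13747
13747 → 1⁴ + 3⁴ + 7⁴ + 4⁴ + 7⁴ = 1 + 81 + 2401 + 256 + 2401 = 5140
5140 → 5⁴ + 1⁴ + 4⁴ + 0⁴ = 625 + 1 + 256 + 0 = 882
882 → 8⁴ + 8⁴ + 2⁴ = 4096 + 4096 + 16 = 8208
8208 → 8⁴ + 2⁴ + 0⁴ + 8⁴ = 4096 + 16 + 0 + 4096 = 8208  — 8208 already appeared earlier.

8208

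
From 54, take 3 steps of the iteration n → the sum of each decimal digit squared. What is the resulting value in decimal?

50

54 → 5² + 4² = 25 + 16 = 41
41 → 4² + 1² = 16 + 1 = 17
17 → 1² + 7² = 1 + 49 = 50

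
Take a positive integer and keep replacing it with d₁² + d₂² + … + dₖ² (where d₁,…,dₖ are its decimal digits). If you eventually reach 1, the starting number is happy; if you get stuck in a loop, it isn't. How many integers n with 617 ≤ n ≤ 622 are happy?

2

617: 617 → 86 → 100 → 1  — happy
618: 618 → 101 → 2 → 4 → 16 → 37 → 58 → 89 → 145 → 42 → 20 → 4  — not happy
619: 619 → 118 → 66 → 72 → 53 → 34 → 25 → 29 → 85 → 89 → 145 → 42 → 20 → 4 → 16 → 37 → 58 → 89  — not happy
620: 620 → 40 → 16 → 37 → 58 → 89 → 145 → 42 → 20 → 4 → 16  — not happy
621: 621 → 41 → 17 → 50 → 25 → 29 → 85 → 89 → 145 → 42 → 20 → 4 → 16 → 37 → 58 → 89  — not happy
622: 622 → 44 → 32 → 13 → 10 → 1  — happy
happy: 617, 622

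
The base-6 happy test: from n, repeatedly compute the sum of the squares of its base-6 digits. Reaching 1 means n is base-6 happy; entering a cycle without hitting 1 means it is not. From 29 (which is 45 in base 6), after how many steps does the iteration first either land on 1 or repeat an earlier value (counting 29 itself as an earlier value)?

29 = (4,5)_6 → 4² + 5² = 16 + 25 = 41
41 = (1,0,5)_6 → 1² + 0² + 5² = 1 + 0 + 25 = 26
26 = (4,2)_6 → 4² + 2² = 16 + 4 = 20
20 = (3,2)_6 → 3² + 2² = 9 + 4 = 13
13 = (2,1)_6 → 2² + 1² = 4 + 1 = 5
5 = (5)_6 → 5² = 25
25 = (4,1)_6 → 4² + 1² = 16 + 1 = 17
17 = (2,5)_6 → 2² + 5² = 4 + 25 = 29  — 29 repeats.
That took 8 steps.

8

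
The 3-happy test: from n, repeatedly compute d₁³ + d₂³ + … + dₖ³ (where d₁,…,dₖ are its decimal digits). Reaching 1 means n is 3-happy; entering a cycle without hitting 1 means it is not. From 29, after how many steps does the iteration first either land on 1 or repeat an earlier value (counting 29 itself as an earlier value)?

4

29 → 2³ + 9³ = 737
737 → 7³ + 3³ + 7³ = 713
713 → 7³ + 1³ + 3³ = 371
371 → 3³ + 7³ + 1³ = 371  — 371 repeats.
That took 4 steps.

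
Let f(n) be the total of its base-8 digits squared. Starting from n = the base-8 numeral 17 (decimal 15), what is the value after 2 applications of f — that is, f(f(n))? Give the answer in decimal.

40

15 = (1,7)_8 → 1² + 7² = 50
50 = (6,2)_8 → 6² + 2² = 40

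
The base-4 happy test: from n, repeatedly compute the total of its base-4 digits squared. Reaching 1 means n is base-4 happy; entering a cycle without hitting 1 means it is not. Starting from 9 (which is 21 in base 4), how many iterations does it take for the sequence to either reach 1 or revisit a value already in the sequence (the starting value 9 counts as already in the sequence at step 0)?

9 = (2,1)_4 → 2² + 1² = 5
5 = (1,1)_4 → 1² + 1² = 2
2 = (2)_4 → 2² = 4
4 = (1,0)_4 → 1² + 0² = 1  — reached 1.
That took 4 steps.

4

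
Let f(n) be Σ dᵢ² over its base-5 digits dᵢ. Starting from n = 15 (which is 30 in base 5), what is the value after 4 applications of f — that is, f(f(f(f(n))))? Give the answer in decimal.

15 = (3,0)_5 → 3² + 0² = 9 + 0 = 9
9 = (1,4)_5 → 1² + 4² = 1 + 16 = 17
17 = (3,2)_5 → 3² + 2² = 9 + 4 = 13
13 = (2,3)_5 → 2² + 3² = 4 + 9 = 13

13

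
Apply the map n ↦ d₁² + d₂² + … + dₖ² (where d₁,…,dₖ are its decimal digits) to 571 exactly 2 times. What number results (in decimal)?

571 → 5² + 7² + 1² = 75
75 → 7² + 5² = 74

74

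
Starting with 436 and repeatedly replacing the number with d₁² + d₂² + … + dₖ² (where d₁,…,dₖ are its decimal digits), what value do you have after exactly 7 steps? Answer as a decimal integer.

436 → 4² + 3² + 6² = 61
61 → 6² + 1² = 37
37 → 3² + 7² = 58
58 → 5² + 8² = 89
89 → 8² + 9² = 145
145 → 1² + 4² + 5² = 42
42 → 4² + 2² = 20

20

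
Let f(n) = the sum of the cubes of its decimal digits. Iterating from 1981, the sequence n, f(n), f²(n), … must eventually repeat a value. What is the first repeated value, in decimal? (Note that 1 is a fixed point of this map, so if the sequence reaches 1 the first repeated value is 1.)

1

1981 → 1³ + 9³ + 8³ + 1³ = 1 + 729 + 512 + 1 = 1243
1243 → 1³ + 2³ + 4³ + 3³ = 1 + 8 + 64 + 27 = 100
100 → 1³ + 0³ + 0³ = 1 + 0 + 0 = 1  — reached the fixed point 1.
1 → 1, so 1 is the first repeated value.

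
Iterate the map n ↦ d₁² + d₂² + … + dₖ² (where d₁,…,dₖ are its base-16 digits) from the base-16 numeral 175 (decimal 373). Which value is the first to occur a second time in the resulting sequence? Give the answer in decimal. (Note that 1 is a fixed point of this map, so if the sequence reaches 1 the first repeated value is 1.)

373 = (1,7,5)_16 → 75
75 = (4,11)_16 → 137
137 = (8,9)_16 → 145
145 = (9,1)_16 → 82
82 = (5,2)_16 → 29
29 = (1,13)_16 → 170
170 = (10,10)_16 → 200
200 = (12,8)_16 → 208
208 = (13,0)_16 → 169
169 = (10,9)_16 → 181
181 = (11,5)_16 → 146
146 = (9,2)_16 → 85
85 = (5,5)_16 → 50
50 = (3,2)_16 → 13
13 = (13)_16 → 169  — 169 already appeared earlier.

169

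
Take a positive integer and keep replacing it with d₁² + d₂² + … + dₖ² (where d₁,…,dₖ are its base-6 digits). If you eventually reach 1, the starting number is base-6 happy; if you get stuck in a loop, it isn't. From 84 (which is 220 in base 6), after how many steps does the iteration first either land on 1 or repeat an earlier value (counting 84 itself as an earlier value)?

84 = (2,2,0)_6 → 2² + 2² + 0² = 8
8 = (1,2)_6 → 1² + 2² = 5
5 = (5)_6 → 5² = 25
25 = (4,1)_6 → 4² + 1² = 17
17 = (2,5)_6 → 2² + 5² = 29
29 = (4,5)_6 → 4² + 5² = 41
41 = (1,0,5)_6 → 1² + 0² + 5² = 26
26 = (4,2)_6 → 4² + 2² = 20
20 = (3,2)_6 → 3² + 2² = 13
13 = (2,1)_6 → 2² + 1² = 5  — 5 repeats.
That took 10 steps.

10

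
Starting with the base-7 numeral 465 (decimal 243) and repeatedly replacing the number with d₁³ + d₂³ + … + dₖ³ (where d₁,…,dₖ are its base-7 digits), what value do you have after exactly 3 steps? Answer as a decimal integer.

243 = (4,6,5)_7 → 4³ + 6³ + 5³ = 64 + 216 + 125 = 405
405 = (1,1,1,6)_7 → 1³ + 1³ + 1³ + 6³ = 1 + 1 + 1 + 216 = 219
219 = (4,3,2)_7 → 4³ + 3³ + 2³ = 64 + 27 + 8 = 99

99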